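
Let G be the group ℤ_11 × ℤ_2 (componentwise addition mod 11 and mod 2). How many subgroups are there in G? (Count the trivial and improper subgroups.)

4

|G| = 22, so by Lagrange every subgroup order divides 22. Divisors: 1, 2, 11, 22.
Subgroups by order — order 1: 1; order 2: 1; order 11: 1; order 22: 1.
Total: 1 + 1 + 1 + 1 = 4.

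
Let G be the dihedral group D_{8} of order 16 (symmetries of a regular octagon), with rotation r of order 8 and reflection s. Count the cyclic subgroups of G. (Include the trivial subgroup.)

Group the elements of G by the cyclic subgroup they generate; each cyclic subgroup of order d accounts for φ(d) elements.
Cyclic subgroups by order — order 1: 1; order 2: 9; order 4: 1; order 8: 1.
Total: 12.

12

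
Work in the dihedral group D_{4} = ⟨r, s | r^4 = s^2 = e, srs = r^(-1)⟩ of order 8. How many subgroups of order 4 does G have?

3

|G| = 8 and 4 | 8, so subgroups of order 4 are possible by Lagrange.
The subgroups of order 4 are: {e, r, r^2, r^3}; {e, r^2, s, r^2s}; {e, r^2, rs, r^3s}.
So G has 3 subgroups of order 4.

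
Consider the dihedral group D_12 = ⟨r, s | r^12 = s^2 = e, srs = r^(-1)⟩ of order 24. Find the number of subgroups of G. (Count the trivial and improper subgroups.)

|G| = 24, so by Lagrange every subgroup order divides 24. Divisors: 1, 2, 3, 4, 6, 8, 12, 24.
Subgroups by order — order 1: 1; order 2: 13; order 3: 1; order 4: 7; order 6: 5; order 8: 3; order 12: 3; order 24: 1.
Total: 1 + 13 + 1 + 7 + 5 + 3 + 3 + 1 = 34.

34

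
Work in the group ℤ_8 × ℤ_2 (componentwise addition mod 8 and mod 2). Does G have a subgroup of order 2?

Yes

2 | 16. A subgroup of order 2 is {(0,0), (0,1)}.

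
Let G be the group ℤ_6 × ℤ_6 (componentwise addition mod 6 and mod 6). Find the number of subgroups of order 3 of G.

4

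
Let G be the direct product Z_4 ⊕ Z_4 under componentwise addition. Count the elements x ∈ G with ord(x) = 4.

12

An element (a,b) has order lcm(ord(a), ord(b)); count pairs with lcm equal to 4.
Enumerating gives 12 such elements.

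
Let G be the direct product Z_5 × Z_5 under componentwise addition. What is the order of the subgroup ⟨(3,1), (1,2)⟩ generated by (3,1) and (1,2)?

5

|⟨(3,1)⟩| = 5 and |⟨(1,2)⟩| = 5, so |H| is a multiple of lcm(5, 5) = 5 and divides |G| = 25.
Closing under the operation: H = {(0,0), (1,2), (2,4), (3,1), (4,3)}, so |H| = 5.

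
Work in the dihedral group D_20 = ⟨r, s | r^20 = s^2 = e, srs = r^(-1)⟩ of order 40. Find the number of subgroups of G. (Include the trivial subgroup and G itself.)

48

|G| = 40, so by Lagrange every subgroup order divides 40. Divisors: 1, 2, 4, 5, 8, 10, 20, 40.
Subgroups by order — order 1: 1; order 2: 21; order 4: 11; order 5: 1; order 8: 5; order 10: 5; order 20: 3; order 40: 1.
Total: 1 + 21 + 11 + 1 + 5 + 5 + 3 + 1 = 48.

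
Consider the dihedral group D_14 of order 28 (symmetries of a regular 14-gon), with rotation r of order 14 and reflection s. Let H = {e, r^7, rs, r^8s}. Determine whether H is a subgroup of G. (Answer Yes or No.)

Yes

|H| = 4 divides |G| = 28, consistent with Lagrange.
H contains the identity, every element's inverse is in H, and H is closed under ·: it is a subgroup.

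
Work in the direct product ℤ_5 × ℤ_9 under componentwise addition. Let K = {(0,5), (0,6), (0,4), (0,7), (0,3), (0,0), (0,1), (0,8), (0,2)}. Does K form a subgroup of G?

|K| = 9 divides |G| = 45, consistent with Lagrange.
K contains the identity, every element's inverse is in K, and K is closed under +: it is a subgroup.
In fact K = ⟨(0,1)⟩.

Yes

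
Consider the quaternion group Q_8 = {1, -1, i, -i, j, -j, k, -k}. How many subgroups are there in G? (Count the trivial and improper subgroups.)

6

|G| = 8, so by Lagrange every subgroup order divides 8. Divisors: 1, 2, 4, 8.
Subgroups by order — order 1: 1; order 2: 1; order 4: 3; order 8: 1.
Total: 1 + 1 + 3 + 1 = 6.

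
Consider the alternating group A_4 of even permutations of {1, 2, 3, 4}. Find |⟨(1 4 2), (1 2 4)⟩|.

|⟨(1 4 2)⟩| = 3 and |⟨(1 2 4)⟩| = 3, so |H| is a multiple of lcm(3, 3) = 3 and divides |G| = 12.
Closing under the operation: H = {e, (1 2 4), (1 4 2)}, so |H| = 3.

3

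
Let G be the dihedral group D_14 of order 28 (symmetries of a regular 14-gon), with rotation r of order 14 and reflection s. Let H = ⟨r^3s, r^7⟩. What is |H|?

4

|⟨r^3s⟩| = 2 and |⟨r^7⟩| = 2, so |H| is a multiple of lcm(2, 2) = 2 and divides |G| = 28.
Closing under the operation: H = {e, r^7, r^3s, r^10s}, so |H| = 4.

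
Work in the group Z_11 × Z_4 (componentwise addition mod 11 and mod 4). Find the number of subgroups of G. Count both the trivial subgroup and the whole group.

|G| = 44, so by Lagrange every subgroup order divides 44. Divisors: 1, 2, 4, 11, 22, 44.
Subgroups by order — order 1: 1; order 2: 1; order 4: 1; order 11: 1; order 22: 1; order 44: 1.
Total: 1 + 1 + 1 + 1 + 1 + 1 = 6.

6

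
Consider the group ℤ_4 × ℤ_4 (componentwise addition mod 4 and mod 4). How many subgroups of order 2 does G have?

3

|G| = 16 and 2 | 16, so subgroups of order 2 are possible by Lagrange.
The subgroups of order 2 are: {(0,0), (0,2)}; {(0,0), (2,0)}; {(0,0), (2,2)}.
So G has 3 subgroups of order 2.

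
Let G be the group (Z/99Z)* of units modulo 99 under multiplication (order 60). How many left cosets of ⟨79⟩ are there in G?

|⟨79⟩| = 30 and |G| = 60.
By Lagrange, [G : H] = |G|/|H| = 60/30 = 2.

2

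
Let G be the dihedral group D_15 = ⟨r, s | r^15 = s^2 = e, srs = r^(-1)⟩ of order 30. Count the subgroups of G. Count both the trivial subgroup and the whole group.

28

|G| = 30, so by Lagrange every subgroup order divides 30. Divisors: 1, 2, 3, 5, 6, 10, 15, 30.
Subgroups by order — order 1: 1; order 2: 15; order 3: 1; order 5: 1; order 6: 5; order 10: 3; order 15: 1; order 30: 1.
Total: 1 + 15 + 1 + 1 + 5 + 3 + 1 + 1 = 28.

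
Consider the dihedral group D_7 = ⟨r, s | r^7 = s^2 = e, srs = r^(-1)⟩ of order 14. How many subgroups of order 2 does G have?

|G| = 14 and 2 | 14, so subgroups of order 2 are possible by Lagrange.
The subgroups of order 2 are: {e, r^2s}; {e, r^3s}; {e, r^4s}; {e, r^5s}; … (7 in all).
So G has 7 subgroups of order 2.

7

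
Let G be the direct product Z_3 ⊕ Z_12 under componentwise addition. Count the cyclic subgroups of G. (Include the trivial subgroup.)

Group the elements of G by the cyclic subgroup they generate; each cyclic subgroup of order d accounts for φ(d) elements.
Cyclic subgroups by order — order 1: 1; order 2: 1; order 3: 4; order 4: 1; order 6: 4; order 12: 4.
Total: 15.

15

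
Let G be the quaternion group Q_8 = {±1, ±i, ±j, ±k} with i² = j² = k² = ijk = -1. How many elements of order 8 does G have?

0

No element of G has order 8 (even though 8 | 8).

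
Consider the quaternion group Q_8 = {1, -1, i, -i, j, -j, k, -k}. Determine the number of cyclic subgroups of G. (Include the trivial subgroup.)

A cyclic subgroup of order d is generated by each of its φ(d) elements of order d, so the cyclic subgroups of order d number (#elements of order d)/φ(d).
Cyclic subgroups by order — order 1: 1; order 2: 1; order 4: 3.
Total: 5.

5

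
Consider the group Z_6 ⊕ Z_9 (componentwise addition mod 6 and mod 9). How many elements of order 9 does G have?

An element (a,b) has order lcm(ord(a), ord(b)); count pairs with lcm equal to 9.
Enumerating gives 18 such elements.

18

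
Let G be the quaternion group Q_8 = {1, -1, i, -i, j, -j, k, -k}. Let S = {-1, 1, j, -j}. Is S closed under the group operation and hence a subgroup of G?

Yes

|S| = 4 divides |G| = 8, consistent with Lagrange.
S contains the identity, every element's inverse is in S, and S is closed under ·: it is a subgroup.
In fact S = ⟨j⟩.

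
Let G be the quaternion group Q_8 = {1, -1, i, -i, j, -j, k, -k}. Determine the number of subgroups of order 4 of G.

|G| = 8 and 4 | 8, so subgroups of order 4 are possible by Lagrange.
The subgroups of order 4 are: {1, -1, i, -i}; {1, -1, j, -j}; {1, -1, k, -k}.
So G has 3 subgroups of order 4.

3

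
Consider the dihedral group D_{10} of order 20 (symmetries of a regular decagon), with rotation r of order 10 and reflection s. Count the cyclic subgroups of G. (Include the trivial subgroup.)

14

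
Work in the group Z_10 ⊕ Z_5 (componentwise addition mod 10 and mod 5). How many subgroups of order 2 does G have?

|G| = 50 and 2 | 50, so subgroups of order 2 are possible by Lagrange.
The subgroups of order 2 are: {(0,0), (5,0)}.
So G has 1 subgroup of order 2.

1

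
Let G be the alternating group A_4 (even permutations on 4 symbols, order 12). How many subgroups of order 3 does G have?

4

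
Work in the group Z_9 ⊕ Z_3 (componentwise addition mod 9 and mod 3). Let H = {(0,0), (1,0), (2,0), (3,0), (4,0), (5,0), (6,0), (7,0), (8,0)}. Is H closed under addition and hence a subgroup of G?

Yes

|H| = 9 divides |G| = 27, consistent with Lagrange.
H contains the identity, every element's inverse is in H, and H is closed under +: it is a subgroup.
In fact H = ⟨(4,0)⟩.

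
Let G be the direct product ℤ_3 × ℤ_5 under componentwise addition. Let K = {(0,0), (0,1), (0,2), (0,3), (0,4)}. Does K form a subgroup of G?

Yes

|K| = 5 divides |G| = 15, consistent with Lagrange.
K contains the identity, every element's inverse is in K, and K is closed under +: it is a subgroup.
In fact K = ⟨(0,1)⟩.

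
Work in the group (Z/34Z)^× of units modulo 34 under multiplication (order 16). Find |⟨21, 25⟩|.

8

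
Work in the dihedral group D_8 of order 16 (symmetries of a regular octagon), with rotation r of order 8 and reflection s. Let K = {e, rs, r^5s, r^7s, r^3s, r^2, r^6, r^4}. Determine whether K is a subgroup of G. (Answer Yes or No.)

Yes

|K| = 8 divides |G| = 16, consistent with Lagrange.
K contains the identity, every element's inverse is in K, and K is closed under ·: it is a subgroup.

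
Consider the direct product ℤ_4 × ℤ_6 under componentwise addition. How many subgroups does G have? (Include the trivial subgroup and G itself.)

16

|G| = 24, so by Lagrange every subgroup order divides 24. Divisors: 1, 2, 3, 4, 6, 8, 12, 24.
Subgroups by order — order 1: 1; order 2: 3; order 3: 1; order 4: 3; order 6: 3; order 8: 1; order 12: 3; order 24: 1.
Total: 1 + 3 + 1 + 3 + 3 + 1 + 3 + 1 = 16.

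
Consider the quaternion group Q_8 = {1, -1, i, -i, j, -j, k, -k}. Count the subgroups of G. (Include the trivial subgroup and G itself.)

|G| = 8, so by Lagrange every subgroup order divides 8. Divisors: 1, 2, 4, 8.
Subgroups by order — order 1: 1; order 2: 1; order 4: 3; order 8: 1.
Total: 1 + 1 + 3 + 1 = 6.

6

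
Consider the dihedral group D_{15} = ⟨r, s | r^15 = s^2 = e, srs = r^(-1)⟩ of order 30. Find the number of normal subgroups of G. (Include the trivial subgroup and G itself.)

G has 28 subgroups. Checking conjugation-invariance by order — order 1: 1/1 normal; order 2: 0/15 normal; order 3: 1/1 normal; order 5: 1/1 normal; order 6: 0/5 normal; order 10: 0/3 normal; order 15: 1/1 normal; order 30: 1/1 normal.
Total normal subgroups: 5.

5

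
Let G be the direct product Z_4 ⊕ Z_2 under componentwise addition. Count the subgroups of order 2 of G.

|G| = 8 and 2 | 8, so subgroups of order 2 are possible by Lagrange.
The subgroups of order 2 are: {(0,0), (0,1)}; {(0,0), (2,0)}; {(0,0), (2,1)}.
So G has 3 subgroups of order 2.

3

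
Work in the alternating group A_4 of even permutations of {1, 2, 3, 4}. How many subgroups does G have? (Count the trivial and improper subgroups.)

|G| = 12, so by Lagrange every subgroup order divides 12. Divisors: 1, 2, 3, 4, 6, 12.
Subgroups by order — order 1: 1; order 2: 3; order 3: 4; order 4: 1; order 6: 0; order 12: 1.
Total: 1 + 3 + 4 + 1 + 0 + 1 = 10.

10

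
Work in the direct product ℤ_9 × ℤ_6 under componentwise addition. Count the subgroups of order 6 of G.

4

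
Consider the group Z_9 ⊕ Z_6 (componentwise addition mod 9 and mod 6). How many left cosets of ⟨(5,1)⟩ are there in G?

|⟨(5,1)⟩| = 18 and |G| = 54.
By Lagrange, [G : H] = |G|/|H| = 54/18 = 3.

3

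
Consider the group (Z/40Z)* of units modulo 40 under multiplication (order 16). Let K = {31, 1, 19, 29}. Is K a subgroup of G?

Yes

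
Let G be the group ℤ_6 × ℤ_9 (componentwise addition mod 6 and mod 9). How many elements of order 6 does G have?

8

An element (a,b) has order lcm(ord(a), ord(b)); count pairs with lcm equal to 6.
Enumerating gives 8 such elements.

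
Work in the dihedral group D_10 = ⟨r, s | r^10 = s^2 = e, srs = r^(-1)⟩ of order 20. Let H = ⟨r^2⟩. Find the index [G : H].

4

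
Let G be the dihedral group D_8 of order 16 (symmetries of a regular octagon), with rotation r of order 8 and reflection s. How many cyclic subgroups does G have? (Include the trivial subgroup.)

12

A cyclic subgroup of order d is generated by each of its φ(d) elements of order d, so the cyclic subgroups of order d number (#elements of order d)/φ(d).
Cyclic subgroups by order — order 1: 1; order 2: 9; order 4: 1; order 8: 1.
Total: 12.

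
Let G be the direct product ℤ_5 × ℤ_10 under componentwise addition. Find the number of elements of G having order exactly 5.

An element (a,b) has order lcm(ord(a), ord(b)); count pairs with lcm equal to 5.
Enumerating gives 24 such elements.

24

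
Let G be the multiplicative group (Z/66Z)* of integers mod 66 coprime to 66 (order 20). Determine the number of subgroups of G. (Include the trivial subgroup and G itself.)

10

|G| = 20, so by Lagrange every subgroup order divides 20. Divisors: 1, 2, 4, 5, 10, 20.
Subgroups by order — order 1: 1; order 2: 3; order 4: 1; order 5: 1; order 10: 3; order 20: 1.
Total: 1 + 3 + 1 + 1 + 3 + 1 = 10.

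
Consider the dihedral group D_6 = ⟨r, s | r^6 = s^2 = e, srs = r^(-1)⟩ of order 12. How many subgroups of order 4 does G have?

3

|G| = 12 and 4 | 12, so subgroups of order 4 are possible by Lagrange.
The subgroups of order 4 are: {e, r^3, r^2s, r^5s}; {e, r^3, s, r^3s}; {e, r^3, rs, r^4s}.
So G has 3 subgroups of order 4.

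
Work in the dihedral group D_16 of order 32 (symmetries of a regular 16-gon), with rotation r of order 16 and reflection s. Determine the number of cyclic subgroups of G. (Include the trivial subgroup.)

A cyclic subgroup of order d is generated by each of its φ(d) elements of order d, so the cyclic subgroups of order d number (#elements of order d)/φ(d).
Cyclic subgroups by order — order 1: 1; order 2: 17; order 4: 1; order 8: 1; order 16: 1.
Total: 21.

21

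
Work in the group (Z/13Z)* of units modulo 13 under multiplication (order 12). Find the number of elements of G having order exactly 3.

2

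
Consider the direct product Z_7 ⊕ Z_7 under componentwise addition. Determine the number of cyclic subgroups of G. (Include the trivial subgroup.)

A cyclic subgroup of order d is generated by each of its φ(d) elements of order d, so the cyclic subgroups of order d number (#elements of order d)/φ(d).
Cyclic subgroups by order — order 1: 1; order 7: 8.
Total: 9.

9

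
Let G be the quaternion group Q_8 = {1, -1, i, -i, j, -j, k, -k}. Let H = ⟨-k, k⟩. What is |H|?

|⟨-k⟩| = 4 and |⟨k⟩| = 4, so |H| is a multiple of lcm(4, 4) = 4 and divides |G| = 8.
Closing under the operation: H = {1, -1, k, -k}, so |H| = 4.

4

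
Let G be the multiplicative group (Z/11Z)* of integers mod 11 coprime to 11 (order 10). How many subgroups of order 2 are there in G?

1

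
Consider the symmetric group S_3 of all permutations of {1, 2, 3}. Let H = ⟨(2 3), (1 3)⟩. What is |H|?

6

|⟨(2 3)⟩| = 2 and |⟨(1 3)⟩| = 2, so |H| is a multiple of lcm(2, 2) = 2 and divides |G| = 6.
Closing {(2 3), (1 3)} under the group operation gives all of G, so |H| = 6.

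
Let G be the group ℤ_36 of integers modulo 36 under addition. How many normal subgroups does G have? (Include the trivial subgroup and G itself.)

G is abelian, so every subgroup is normal.
G has 9 subgroups in total, hence 9 normal subgroups.

9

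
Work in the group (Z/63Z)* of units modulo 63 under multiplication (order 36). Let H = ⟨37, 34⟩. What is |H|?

18

|⟨37⟩| = 3 and |⟨34⟩| = 6, so |H| is a multiple of lcm(3, 6) = 6 and divides |G| = 36.
Closing under the operation: H = {1, 4, 10, 13, 16, 19, 22, 25, 31, 34, 37, 40, 43, 46, 52, 55, 58, 61}, so |H| = 18.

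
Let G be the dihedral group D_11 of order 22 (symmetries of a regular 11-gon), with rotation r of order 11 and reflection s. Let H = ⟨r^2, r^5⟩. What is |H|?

|⟨r^2⟩| = 11 and |⟨r^5⟩| = 11, so |H| is a multiple of lcm(11, 11) = 11 and divides |G| = 22.
Closing under the operation: H = {e, r, r^2, r^3, r^4, r^5, r^6, r^7, r^8, r^9, r^10}, so |H| = 11.

11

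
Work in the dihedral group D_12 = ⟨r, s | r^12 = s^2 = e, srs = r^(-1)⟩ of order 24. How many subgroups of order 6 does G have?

|G| = 24 and 6 | 24, so subgroups of order 6 are possible by Lagrange.
The subgroups of order 6 are: {e, r^2, r^4, r^6, r^8, r^10}; {e, r^4, r^8, r^2s, r^6s, r^10s}; {e, r^4, r^8, r^3s, r^7s, r^11s}; {e, r^4, r^8, s, r^4s, r^8s}; … (5 in all).
So G has 5 subgroups of order 6.

5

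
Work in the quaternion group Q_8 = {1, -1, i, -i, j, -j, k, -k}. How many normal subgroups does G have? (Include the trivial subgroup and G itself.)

G has 6 subgroups. Checking conjugation-invariance by order — order 1: 1/1 normal; order 2: 1/1 normal; order 4: 3/3 normal; order 8: 1/1 normal.
Total normal subgroups: 6.

6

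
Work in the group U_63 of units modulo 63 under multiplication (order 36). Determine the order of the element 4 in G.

3

Compute successive powers of 4 mod 63: 4, 16, 1; 4^3 ≡ 1 (mod 63).
So |⟨4⟩| = 3.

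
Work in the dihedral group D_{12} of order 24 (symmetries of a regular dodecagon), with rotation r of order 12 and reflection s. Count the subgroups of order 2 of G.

|G| = 24 and 2 | 24, so subgroups of order 2 are possible by Lagrange.
The subgroups of order 2 are: {e, r^10s}; {e, r^11s}; {e, r^2s}; {e, r^3s}; … (13 in all).
So G has 13 subgroups of order 2.

13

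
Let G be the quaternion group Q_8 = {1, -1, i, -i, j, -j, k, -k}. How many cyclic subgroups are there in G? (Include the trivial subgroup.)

5

Each element a generates a cyclic subgroup ⟨a⟩; distinct elements may generate the same one (a cyclic group of order d has φ(d) generators).
Cyclic subgroups by order — order 1: 1; order 2: 1; order 4: 3.
Total: 5.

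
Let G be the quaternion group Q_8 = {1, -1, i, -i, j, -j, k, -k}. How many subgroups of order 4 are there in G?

3

|G| = 8 and 4 | 8, so subgroups of order 4 are possible by Lagrange.
The subgroups of order 4 are: {1, -1, i, -i}; {1, -1, j, -j}; {1, -1, k, -k}.
So G has 3 subgroups of order 4.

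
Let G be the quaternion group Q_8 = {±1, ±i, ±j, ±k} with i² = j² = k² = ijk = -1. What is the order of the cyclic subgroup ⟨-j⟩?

Computing powers of -j: the smallest k with (-j)^k = e is k = 4.

4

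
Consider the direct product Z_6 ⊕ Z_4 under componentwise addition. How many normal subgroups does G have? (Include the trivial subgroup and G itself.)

G is abelian, so every subgroup is normal.
G has 16 subgroups in total, hence 16 normal subgroups.

16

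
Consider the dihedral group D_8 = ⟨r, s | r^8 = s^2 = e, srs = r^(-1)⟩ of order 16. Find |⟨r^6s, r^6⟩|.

|⟨r^6s⟩| = 2 and |⟨r^6⟩| = 4, so |H| is a multiple of lcm(2, 4) = 4 and divides |G| = 16.
Closing under the operation: H = {e, r^2, r^4, r^6, s, r^2s, r^4s, r^6s}, so |H| = 8.

8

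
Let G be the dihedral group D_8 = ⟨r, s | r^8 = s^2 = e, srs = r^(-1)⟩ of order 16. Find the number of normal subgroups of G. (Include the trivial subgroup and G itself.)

7

G has 19 subgroups. Checking conjugation-invariance by order — order 1: 1/1 normal; order 2: 1/9 normal; order 4: 1/5 normal; order 8: 3/3 normal; order 16: 1/1 normal.
Total normal subgroups: 7.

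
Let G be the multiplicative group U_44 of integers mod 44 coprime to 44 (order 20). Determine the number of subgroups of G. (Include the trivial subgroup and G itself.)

|G| = 20, so by Lagrange every subgroup order divides 20. Divisors: 1, 2, 4, 5, 10, 20.
Subgroups by order — order 1: 1; order 2: 3; order 4: 1; order 5: 1; order 10: 3; order 20: 1.
Total: 1 + 3 + 1 + 1 + 3 + 1 = 10.

10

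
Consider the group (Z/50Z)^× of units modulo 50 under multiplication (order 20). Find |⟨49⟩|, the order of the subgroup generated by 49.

Compute successive powers of 49 mod 50: 49, 1; 49^2 ≡ 1 (mod 50).
So |⟨49⟩| = 2.

2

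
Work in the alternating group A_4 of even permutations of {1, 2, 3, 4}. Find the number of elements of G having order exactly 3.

The elements of order 3 are: (2 3 4), (2 4 3), (1 2 3), (1 2 4), (1 3 2), (1 3 4), (1 4 2), (1 4 3).
That's 8.

8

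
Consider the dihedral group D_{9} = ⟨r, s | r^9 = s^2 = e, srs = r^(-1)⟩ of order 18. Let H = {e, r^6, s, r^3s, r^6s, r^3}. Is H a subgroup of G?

|H| = 6 divides |G| = 18, consistent with Lagrange.
H contains the identity, every element's inverse is in H, and H is closed under ·: it is a subgroup.

Yes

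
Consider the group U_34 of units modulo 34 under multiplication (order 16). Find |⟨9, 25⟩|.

|⟨9⟩| = 8 and |⟨25⟩| = 8, so |H| is a multiple of lcm(8, 8) = 8 and divides |G| = 16.
Closing under the operation: H = {1, 9, 13, 15, 19, 21, 25, 33}, so |H| = 8.

8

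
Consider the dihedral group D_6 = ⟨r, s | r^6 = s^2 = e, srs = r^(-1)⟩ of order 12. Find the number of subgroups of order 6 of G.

3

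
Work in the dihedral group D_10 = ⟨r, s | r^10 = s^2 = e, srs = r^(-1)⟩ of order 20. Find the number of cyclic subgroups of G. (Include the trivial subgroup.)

Group the elements of G by the cyclic subgroup they generate; each cyclic subgroup of order d accounts for φ(d) elements.
Cyclic subgroups by order — order 1: 1; order 2: 11; order 5: 1; order 10: 1.
Total: 14.

14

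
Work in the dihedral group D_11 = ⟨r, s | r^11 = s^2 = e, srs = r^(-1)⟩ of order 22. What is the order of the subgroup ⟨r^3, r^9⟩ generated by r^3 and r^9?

|⟨r^3⟩| = 11 and |⟨r^9⟩| = 11, so |H| is a multiple of lcm(11, 11) = 11 and divides |G| = 22.
Closing under the operation: H = {e, r, r^2, r^3, r^4, r^5, r^6, r^7, r^8, r^9, r^10}, so |H| = 11.

11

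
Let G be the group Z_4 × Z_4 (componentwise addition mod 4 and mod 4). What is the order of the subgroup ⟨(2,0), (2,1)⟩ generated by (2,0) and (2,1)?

8

|⟨(2,0)⟩| = 2 and |⟨(2,1)⟩| = 4, so |H| is a multiple of lcm(2, 4) = 4 and divides |G| = 16.
Closing under the operation: H = {(0,0), (0,1), (0,2), (0,3), (2,0), (2,1), (2,2), (2,3)}, so |H| = 8.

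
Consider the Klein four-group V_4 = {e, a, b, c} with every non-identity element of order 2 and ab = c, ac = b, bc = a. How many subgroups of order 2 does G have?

|G| = 4 and 2 | 4, so subgroups of order 2 are possible by Lagrange.
The subgroups of order 2 are: {e, a}; {e, b}; {e, c}.
So G has 3 subgroups of order 2.

3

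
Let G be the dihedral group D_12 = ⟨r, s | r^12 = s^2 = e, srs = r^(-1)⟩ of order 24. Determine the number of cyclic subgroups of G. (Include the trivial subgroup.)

Group the elements of G by the cyclic subgroup they generate; each cyclic subgroup of order d accounts for φ(d) elements.
Cyclic subgroups by order — order 1: 1; order 2: 13; order 3: 1; order 4: 1; order 6: 1; order 12: 1.
Total: 18.

18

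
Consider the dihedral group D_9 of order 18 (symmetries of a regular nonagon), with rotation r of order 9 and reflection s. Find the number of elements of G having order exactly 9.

The elements of order 9 are: r, r^2, r^4, r^5, r^7, r^8.
That's 6.

6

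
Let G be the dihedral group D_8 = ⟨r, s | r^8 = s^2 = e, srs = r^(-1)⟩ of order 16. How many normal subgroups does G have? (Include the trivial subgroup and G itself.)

7

G has 19 subgroups. Checking conjugation-invariance by order — order 1: 1/1 normal; order 2: 1/9 normal; order 4: 1/5 normal; order 8: 3/3 normal; order 16: 1/1 normal.
Total normal subgroups: 7.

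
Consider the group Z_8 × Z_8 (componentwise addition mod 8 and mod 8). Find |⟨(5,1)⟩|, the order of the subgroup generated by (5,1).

The order of (5,1) in Z_8 × Z_8 is lcm(ord(5) in Z_8, ord(1) in Z_8).
ord(5) = 8 and ord(1) = 8, so |⟨(5,1)⟩| = lcm(8, 8) = 8.

8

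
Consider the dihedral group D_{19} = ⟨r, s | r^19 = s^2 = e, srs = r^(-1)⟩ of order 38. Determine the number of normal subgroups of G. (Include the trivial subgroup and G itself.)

3

G has 22 subgroups. Checking conjugation-invariance by order — order 1: 1/1 normal; order 2: 0/19 normal; order 19: 1/1 normal; order 38: 1/1 normal.
Total normal subgroups: 3.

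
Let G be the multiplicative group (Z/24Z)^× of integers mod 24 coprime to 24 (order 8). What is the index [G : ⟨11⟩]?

4

|⟨11⟩| = 2 and |G| = 8.
By Lagrange, [G : H] = |G|/|H| = 8/2 = 4.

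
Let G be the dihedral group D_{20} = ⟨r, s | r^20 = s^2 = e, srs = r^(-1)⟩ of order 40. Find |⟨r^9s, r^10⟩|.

4

|⟨r^9s⟩| = 2 and |⟨r^10⟩| = 2, so |H| is a multiple of lcm(2, 2) = 2 and divides |G| = 40.
Closing under the operation: H = {e, r^10, r^9s, r^19s}, so |H| = 4.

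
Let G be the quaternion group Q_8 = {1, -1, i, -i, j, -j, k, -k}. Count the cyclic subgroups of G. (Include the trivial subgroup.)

Group the elements of G by the cyclic subgroup they generate; each cyclic subgroup of order d accounts for φ(d) elements.
Cyclic subgroups by order — order 1: 1; order 2: 1; order 4: 3.
Total: 5.

5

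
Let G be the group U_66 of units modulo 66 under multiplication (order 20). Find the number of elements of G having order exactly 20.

0

No element of G has order 20 (even though 20 | 20).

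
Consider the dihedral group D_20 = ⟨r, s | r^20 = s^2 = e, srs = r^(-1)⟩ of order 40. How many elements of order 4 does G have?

The elements of order 4 are: r^5, r^15.
That's 2.

2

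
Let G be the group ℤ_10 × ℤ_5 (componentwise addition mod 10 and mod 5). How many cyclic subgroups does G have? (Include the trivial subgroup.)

14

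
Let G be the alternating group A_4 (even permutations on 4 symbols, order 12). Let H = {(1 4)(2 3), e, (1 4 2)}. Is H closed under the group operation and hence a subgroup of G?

(1 4 2) ∈ H but its inverse (1 2 4) ∉ H, so H is not a subgroup.

No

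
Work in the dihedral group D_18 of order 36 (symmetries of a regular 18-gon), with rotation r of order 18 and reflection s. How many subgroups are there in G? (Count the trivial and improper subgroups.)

|G| = 36, so by Lagrange every subgroup order divides 36. Divisors: 1, 2, 3, 4, 6, 9, 12, 18, 36.
Subgroups by order — order 1: 1; order 2: 19; order 3: 1; order 4: 9; order 6: 7; order 9: 1; order 12: 3; order 18: 3; order 36: 1.
Total: 1 + 19 + 1 + 9 + 7 + 1 + 3 + 3 + 1 = 45.

45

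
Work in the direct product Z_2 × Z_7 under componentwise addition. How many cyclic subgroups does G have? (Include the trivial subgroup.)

Group the elements of G by the cyclic subgroup they generate; each cyclic subgroup of order d accounts for φ(d) elements.
Cyclic subgroups by order — order 1: 1; order 2: 1; order 7: 1; order 14: 1.
Total: 4.

4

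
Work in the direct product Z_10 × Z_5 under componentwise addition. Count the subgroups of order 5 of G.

|G| = 50 and 5 | 50, so subgroups of order 5 are possible by Lagrange.
The subgroups of order 5 are: {(0,0), (0,1), (0,2), (0,3), (0,4)}; {(0,0), (2,0), (4,0), (6,0), (8,0)}; {(0,0), (2,1), (4,2), (6,3), (8,4)}; {(0,0), (2,2), (4,4), (6,1), (8,3)}; … (6 in all).
So G has 6 subgroups of order 5.

6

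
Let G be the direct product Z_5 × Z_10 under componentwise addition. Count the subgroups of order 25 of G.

|G| = 50 and 25 | 50, so subgroups of order 25 are possible by Lagrange.
The subgroups of order 25 are: {(0,0), (0,2), (0,4), (0,6), (0,8), (1,0), (1,2), (1,4), (1,6), (1,8), (2,0), (2,2), (2,4), (2,6), (2,8), (3,0), (3,2), (3,4), (3,6), (3,8), (4,0), (4,2), (4,4), (4,6), (4,8)}.
So G has 1 subgroup of order 25.

1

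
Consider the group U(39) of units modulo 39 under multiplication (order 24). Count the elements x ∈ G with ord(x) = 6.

6

The elements of order 6 are: 4, 10, 17, 23, 29, 35.
That's 6.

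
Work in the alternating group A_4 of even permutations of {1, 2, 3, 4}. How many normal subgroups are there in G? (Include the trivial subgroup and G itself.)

G has 10 subgroups. Checking conjugation-invariance by order — order 1: 1/1 normal; order 2: 0/3 normal; order 3: 0/4 normal; order 4: 1/1 normal; order 12: 1/1 normal.
Total normal subgroups: 3.

3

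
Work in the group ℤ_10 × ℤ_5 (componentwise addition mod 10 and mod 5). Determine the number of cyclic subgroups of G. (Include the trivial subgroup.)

14

Group the elements of G by the cyclic subgroup they generate; each cyclic subgroup of order d accounts for φ(d) elements.
Cyclic subgroups by order — order 1: 1; order 2: 1; order 5: 6; order 10: 6.
Total: 14.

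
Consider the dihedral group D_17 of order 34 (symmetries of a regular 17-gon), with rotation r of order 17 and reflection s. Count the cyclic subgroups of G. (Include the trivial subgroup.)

A cyclic subgroup of order d is generated by each of its φ(d) elements of order d, so the cyclic subgroups of order d number (#elements of order d)/φ(d).
Cyclic subgroups by order — order 1: 1; order 2: 17; order 17: 1.
Total: 19.

19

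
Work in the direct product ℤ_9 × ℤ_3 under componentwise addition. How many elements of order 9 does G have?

An element (a,b) has order lcm(ord(a), ord(b)); count pairs with lcm equal to 9.
Enumerating gives 18 such elements.

18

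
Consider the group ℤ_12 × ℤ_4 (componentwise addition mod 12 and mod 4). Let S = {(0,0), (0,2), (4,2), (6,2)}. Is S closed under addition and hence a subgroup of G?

(4,2) ∈ S but its inverse (8,2) ∉ S, so S is not a subgroup.

No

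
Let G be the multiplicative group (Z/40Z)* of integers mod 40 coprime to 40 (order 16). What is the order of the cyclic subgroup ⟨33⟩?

4

Compute successive powers of 33 mod 40: 33, 9, 17, 1; 33^4 ≡ 1 (mod 40).
So |⟨33⟩| = 4.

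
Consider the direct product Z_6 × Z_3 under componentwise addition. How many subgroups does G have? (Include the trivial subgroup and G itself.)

12

|G| = 18, so by Lagrange every subgroup order divides 18. Divisors: 1, 2, 3, 6, 9, 18.
Subgroups by order — order 1: 1; order 2: 1; order 3: 4; order 6: 4; order 9: 1; order 18: 1.
Total: 1 + 1 + 4 + 4 + 1 + 1 = 12.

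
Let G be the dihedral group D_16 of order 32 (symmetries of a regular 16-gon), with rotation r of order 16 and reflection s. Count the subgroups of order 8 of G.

|G| = 32 and 8 | 32, so subgroups of order 8 are possible by Lagrange.
The subgroups of order 8 are: {e, r^2, r^4, r^6, r^8, r^10, r^12, r^14}; {e, r^4, r^8, r^12, r^2s, r^6s, r^10s, r^14s}; {e, r^4, r^8, r^12, r^3s, r^7s, r^11s, r^15s}; {e, r^4, r^8, r^12, s, r^4s, r^8s, r^12s}; … (5 in all).
So G has 5 subgroups of order 8.

5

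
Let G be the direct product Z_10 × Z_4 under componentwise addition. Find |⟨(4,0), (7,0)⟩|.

|⟨(4,0)⟩| = 5 and |⟨(7,0)⟩| = 10, so |H| is a multiple of lcm(5, 10) = 10 and divides |G| = 40.
Closing under the operation: H = {(0,0), (1,0), (2,0), (3,0), (4,0), (5,0), (6,0), (7,0), (8,0), (9,0)}, so |H| = 10.

10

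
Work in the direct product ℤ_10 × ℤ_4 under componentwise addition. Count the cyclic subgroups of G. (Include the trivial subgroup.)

A cyclic subgroup of order d is generated by each of its φ(d) elements of order d, so the cyclic subgroups of order d number (#elements of order d)/φ(d).
Cyclic subgroups by order — order 1: 1; order 2: 3; order 4: 2; order 5: 1; order 10: 3; order 20: 2.
Total: 12.

12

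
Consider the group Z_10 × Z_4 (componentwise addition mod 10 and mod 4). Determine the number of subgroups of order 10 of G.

|G| = 40 and 10 | 40, so subgroups of order 10 are possible by Lagrange.
The subgroups of order 10 are: {(0,0), (0,2), (2,0), (2,2), (4,0), (4,2), (6,0), (6,2), (8,0), (8,2)}; {(0,0), (1,0), (2,0), (3,0), (4,0), (5,0), (6,0), (7,0), (8,0), (9,0)}; {(0,0), (1,2), (2,0), (3,2), (4,0), (5,2), (6,0), (7,2), (8,0), (9,2)}.
So G has 3 subgroups of order 10.

3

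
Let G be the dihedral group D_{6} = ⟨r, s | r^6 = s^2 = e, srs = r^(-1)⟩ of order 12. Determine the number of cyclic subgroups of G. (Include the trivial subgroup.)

10

Group the elements of G by the cyclic subgroup they generate; each cyclic subgroup of order d accounts for φ(d) elements.
Cyclic subgroups by order — order 1: 1; order 2: 7; order 3: 1; order 6: 1.
Total: 10.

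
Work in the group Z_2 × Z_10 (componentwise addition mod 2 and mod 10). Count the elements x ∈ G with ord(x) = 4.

0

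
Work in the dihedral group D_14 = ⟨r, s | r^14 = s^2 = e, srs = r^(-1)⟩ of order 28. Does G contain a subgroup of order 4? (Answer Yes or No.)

Yes

4 | 28. A subgroup of order 4 is {e, r^7, r^3s, r^10s}.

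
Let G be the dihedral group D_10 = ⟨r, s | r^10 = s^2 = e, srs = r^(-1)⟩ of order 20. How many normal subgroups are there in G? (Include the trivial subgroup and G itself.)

7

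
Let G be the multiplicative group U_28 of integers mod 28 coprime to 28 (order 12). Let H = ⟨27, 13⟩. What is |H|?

|⟨27⟩| = 2 and |⟨13⟩| = 2, so |H| is a multiple of lcm(2, 2) = 2 and divides |G| = 12.
Closing under the operation: H = {1, 13, 15, 27}, so |H| = 4.

4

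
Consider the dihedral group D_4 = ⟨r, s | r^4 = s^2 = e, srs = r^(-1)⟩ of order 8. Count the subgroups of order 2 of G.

5

|G| = 8 and 2 | 8, so subgroups of order 2 are possible by Lagrange.
The subgroups of order 2 are: {e, r^2}; {e, r^2s}; {e, r^3s}; {e, rs}; … (5 in all).
So G has 5 subgroups of order 2.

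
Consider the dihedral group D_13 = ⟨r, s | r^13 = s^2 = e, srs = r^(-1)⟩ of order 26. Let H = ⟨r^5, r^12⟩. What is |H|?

|⟨r^5⟩| = 13 and |⟨r^12⟩| = 13, so |H| is a multiple of lcm(13, 13) = 13 and divides |G| = 26.
Closing under the operation: H = {e, r, r^2, r^3, r^4, r^5, r^6, r^7, r^8, r^9, r^10, r^11, r^12}, so |H| = 13.

13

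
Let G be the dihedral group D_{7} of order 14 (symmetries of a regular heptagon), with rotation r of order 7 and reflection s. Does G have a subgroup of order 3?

3 does not divide |G| = 14, so by Lagrange no subgroup of order 3 exists.

No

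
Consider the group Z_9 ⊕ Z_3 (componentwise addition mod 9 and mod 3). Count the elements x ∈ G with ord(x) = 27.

An element (a,b) has order lcm(ord(a), ord(b)); count pairs with lcm equal to 27.
Enumerating gives 0 such elements.

0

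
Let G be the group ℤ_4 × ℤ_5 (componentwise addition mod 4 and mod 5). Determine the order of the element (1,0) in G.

4

The order of (1,0) in Z_4 × Z_5 is lcm(ord(1) in Z_4, ord(0) in Z_5).
ord(1) = 4 and ord(0) = 1, so |⟨(1,0)⟩| = lcm(4, 1) = 4.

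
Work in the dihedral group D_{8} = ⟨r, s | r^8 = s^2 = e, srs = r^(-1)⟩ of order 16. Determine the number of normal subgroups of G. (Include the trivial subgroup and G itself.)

G has 19 subgroups. Checking conjugation-invariance by order — order 1: 1/1 normal; order 2: 1/9 normal; order 4: 1/5 normal; order 8: 3/3 normal; order 16: 1/1 normal.
Total normal subgroups: 7.

7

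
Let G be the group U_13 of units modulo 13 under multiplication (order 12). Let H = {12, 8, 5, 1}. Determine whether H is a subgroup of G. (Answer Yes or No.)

|H| = 4 divides |G| = 12, consistent with Lagrange.
H contains the identity, every element's inverse is in H, and H is closed under ·: it is a subgroup.
In fact H = ⟨8⟩.

Yes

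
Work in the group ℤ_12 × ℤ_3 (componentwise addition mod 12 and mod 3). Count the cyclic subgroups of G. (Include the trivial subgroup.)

15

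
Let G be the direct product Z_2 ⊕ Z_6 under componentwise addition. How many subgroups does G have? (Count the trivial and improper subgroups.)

10

|G| = 12, so by Lagrange every subgroup order divides 12. Divisors: 1, 2, 3, 4, 6, 12.
Subgroups by order — order 1: 1; order 2: 3; order 3: 1; order 4: 1; order 6: 3; order 12: 1.
Total: 1 + 3 + 1 + 1 + 3 + 1 = 10.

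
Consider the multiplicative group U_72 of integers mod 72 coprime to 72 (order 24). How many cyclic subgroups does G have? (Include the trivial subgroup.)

Group the elements of G by the cyclic subgroup they generate; each cyclic subgroup of order d accounts for φ(d) elements.
Cyclic subgroups by order — order 1: 1; order 2: 7; order 3: 1; order 6: 7.
Total: 16.

16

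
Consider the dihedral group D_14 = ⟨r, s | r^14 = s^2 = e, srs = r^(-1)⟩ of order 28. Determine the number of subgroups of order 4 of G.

|G| = 28 and 4 | 28, so subgroups of order 4 are possible by Lagrange.
The subgroups of order 4 are: {e, r^7, r^3s, r^10s}; {e, r^7, r^4s, r^11s}; {e, r^7, r^5s, r^12s}; {e, r^7, r^6s, r^13s}; … (7 in all).
So G has 7 subgroups of order 4.

7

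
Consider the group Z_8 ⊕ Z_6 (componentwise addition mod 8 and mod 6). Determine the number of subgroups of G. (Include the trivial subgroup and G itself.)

|G| = 48, so by Lagrange every subgroup order divides 48. Divisors: 1, 2, 3, 4, 6, 8, 12, 16, 24, 48.
Subgroups by order — order 1: 1; order 2: 3; order 3: 1; order 4: 3; order 6: 3; order 8: 3; order 12: 3; order 16: 1; order 24: 3; order 48: 1.
Total: 1 + 3 + 1 + 3 + 3 + 3 + 3 + 1 + 3 + 1 = 22.

22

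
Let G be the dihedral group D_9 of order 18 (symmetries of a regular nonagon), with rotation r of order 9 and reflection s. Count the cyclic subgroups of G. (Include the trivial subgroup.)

A cyclic subgroup of order d is generated by each of its φ(d) elements of order d, so the cyclic subgroups of order d number (#elements of order d)/φ(d).
Cyclic subgroups by order — order 1: 1; order 2: 9; order 3: 1; order 9: 1.
Total: 12.

12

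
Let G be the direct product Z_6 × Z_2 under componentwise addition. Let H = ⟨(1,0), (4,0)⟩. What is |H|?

|⟨(1,0)⟩| = 6 and |⟨(4,0)⟩| = 3, so |H| is a multiple of lcm(6, 3) = 6 and divides |G| = 12.
Closing under the operation: H = {(0,0), (1,0), (2,0), (3,0), (4,0), (5,0)}, so |H| = 6.

6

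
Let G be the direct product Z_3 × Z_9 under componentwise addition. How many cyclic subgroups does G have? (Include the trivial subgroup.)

8

Each element a generates a cyclic subgroup ⟨a⟩; distinct elements may generate the same one (a cyclic group of order d has φ(d) generators).
Cyclic subgroups by order — order 1: 1; order 3: 4; order 9: 3.
Total: 8.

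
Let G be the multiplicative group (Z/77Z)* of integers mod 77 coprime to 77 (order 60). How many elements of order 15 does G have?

The elements of order 15 are: 4, 9, 16, 25, 37, 53, 58, 60.
That's 8.

8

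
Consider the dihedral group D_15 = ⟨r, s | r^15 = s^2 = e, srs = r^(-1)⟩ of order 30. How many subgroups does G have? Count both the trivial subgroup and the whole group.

28

|G| = 30, so by Lagrange every subgroup order divides 30. Divisors: 1, 2, 3, 5, 6, 10, 15, 30.
Subgroups by order — order 1: 1; order 2: 15; order 3: 1; order 5: 1; order 6: 5; order 10: 3; order 15: 1; order 30: 1.
Total: 1 + 15 + 1 + 1 + 5 + 3 + 1 + 1 = 28.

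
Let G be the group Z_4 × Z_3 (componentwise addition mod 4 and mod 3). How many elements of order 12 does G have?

An element (a,b) has order lcm(ord(a), ord(b)); count pairs with lcm equal to 12.
Enumerating gives 4 such elements.

4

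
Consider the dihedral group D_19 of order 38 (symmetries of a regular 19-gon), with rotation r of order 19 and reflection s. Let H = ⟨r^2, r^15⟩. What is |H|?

|⟨r^2⟩| = 19 and |⟨r^15⟩| = 19, so |H| is a multiple of lcm(19, 19) = 19 and divides |G| = 38.
Closing under the operation: H = {e, r, r^2, r^3, r^4, r^5, r^6, r^7, r^8, r^9, r^10, r^11, r^12, r^13, r^14, r^15, r^16, r^17, r^18}, so |H| = 19.

19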